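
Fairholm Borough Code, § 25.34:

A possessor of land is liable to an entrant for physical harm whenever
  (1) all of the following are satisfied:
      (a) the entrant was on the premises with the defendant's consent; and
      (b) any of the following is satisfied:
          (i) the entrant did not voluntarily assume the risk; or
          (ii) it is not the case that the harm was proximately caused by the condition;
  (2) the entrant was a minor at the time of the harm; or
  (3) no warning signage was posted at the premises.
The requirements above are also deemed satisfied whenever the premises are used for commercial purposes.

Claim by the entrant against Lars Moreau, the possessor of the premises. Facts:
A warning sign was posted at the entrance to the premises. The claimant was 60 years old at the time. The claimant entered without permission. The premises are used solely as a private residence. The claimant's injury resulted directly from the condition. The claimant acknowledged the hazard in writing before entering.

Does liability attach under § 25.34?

No — not liable.

(a) consent to enter — not met.
(i) no assumed risk — not satisfied.
(ii) not (proximate cause) — not satisfied.
(b): F OR F → false.
So (1) is not satisfied (F AND F).
(2) entrant a minor — not met.
(3) no signage posted — not satisfied.
So Overall is not satisfied (F OR F OR F).
Exception (commercial use) — not satisfied.
Result: main false OR exception false → false.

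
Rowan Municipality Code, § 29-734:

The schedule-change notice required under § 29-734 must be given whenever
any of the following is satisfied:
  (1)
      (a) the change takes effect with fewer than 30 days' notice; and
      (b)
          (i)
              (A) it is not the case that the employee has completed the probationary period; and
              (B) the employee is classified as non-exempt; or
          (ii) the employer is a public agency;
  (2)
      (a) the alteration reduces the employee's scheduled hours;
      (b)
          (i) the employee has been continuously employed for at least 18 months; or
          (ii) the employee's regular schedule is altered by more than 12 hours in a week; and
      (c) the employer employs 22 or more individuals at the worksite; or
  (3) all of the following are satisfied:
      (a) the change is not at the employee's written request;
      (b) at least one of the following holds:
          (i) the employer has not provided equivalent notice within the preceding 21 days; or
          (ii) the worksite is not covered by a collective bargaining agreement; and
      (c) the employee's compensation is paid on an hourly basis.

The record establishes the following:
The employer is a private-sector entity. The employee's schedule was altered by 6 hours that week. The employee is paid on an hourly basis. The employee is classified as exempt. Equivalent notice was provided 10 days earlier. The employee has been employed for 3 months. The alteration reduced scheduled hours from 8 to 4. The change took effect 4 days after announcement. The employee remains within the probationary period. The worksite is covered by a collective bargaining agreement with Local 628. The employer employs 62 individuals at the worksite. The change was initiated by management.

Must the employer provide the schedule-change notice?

No — not required.

(a) < 30 days' notice — holds.
(A) not (past probation) — holds.
(B) non-exempt — fails.
So (i) is not satisfied (T AND F).
(ii) public agency — fails.
(b): F OR F → false.
(1): T AND F → false.
(a) hours reduced — holds.
(i) tenure ≥ 18 mo. — not met.
(ii) schedule shift > 12h — fails.
(b) = F OR F = false.
(c) ≥ 22 at site — satisfied.
(2) = T AND F AND T = false.
(a) not employee-requested — holds.
(i) no recent notice — fails.
(ii) no CBA — not met.
So (b) is not satisfied (F OR F).
(c) hourly-paid — holds.
So (3) is not satisfied (T AND F AND T).
Overall: F OR F OR F → false.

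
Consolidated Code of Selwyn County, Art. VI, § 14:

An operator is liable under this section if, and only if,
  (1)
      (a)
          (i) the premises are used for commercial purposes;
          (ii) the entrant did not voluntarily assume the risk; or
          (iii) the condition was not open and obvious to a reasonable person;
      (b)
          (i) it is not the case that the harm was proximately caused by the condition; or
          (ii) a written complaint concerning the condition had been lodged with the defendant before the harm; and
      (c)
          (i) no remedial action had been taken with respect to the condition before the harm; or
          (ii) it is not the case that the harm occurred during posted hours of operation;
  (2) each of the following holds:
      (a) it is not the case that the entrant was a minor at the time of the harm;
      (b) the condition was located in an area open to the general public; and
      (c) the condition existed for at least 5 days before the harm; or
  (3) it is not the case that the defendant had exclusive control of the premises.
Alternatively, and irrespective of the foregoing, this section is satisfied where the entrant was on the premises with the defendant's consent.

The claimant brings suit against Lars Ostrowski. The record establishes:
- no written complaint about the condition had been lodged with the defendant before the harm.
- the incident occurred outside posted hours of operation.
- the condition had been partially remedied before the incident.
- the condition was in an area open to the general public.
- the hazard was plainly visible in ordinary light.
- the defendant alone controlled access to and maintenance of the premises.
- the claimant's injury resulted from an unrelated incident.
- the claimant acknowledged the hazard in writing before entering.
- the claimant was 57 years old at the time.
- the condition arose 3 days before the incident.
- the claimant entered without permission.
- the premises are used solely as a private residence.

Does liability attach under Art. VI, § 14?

(i) commercial use — not met.
(ii) no assumed risk — not satisfied.
(iii) not open/obvious — not satisfied.
So (a) is not satisfied (F OR F OR F).
(i) not (proximate cause) — holds.
(ii) complaint lodged — fails.
(b): T OR F → true.
(i) no remedial action — not met.
(ii) not (during posted hours) — satisfied.
(c): F OR T → true.
(1) = F AND T AND T = false.
(a) not (entrant a minor) — satisfied.
(b) public area — satisfied.
(c) condition ≥5 days old — not satisfied.
(2): T AND T AND F → false.
(3) not (exclusive control) — not satisfied.
Overall = F OR F OR F = false.
Exception (consent to enter) — not satisfied.
Result: main false OR exception false → false.

No — not liable.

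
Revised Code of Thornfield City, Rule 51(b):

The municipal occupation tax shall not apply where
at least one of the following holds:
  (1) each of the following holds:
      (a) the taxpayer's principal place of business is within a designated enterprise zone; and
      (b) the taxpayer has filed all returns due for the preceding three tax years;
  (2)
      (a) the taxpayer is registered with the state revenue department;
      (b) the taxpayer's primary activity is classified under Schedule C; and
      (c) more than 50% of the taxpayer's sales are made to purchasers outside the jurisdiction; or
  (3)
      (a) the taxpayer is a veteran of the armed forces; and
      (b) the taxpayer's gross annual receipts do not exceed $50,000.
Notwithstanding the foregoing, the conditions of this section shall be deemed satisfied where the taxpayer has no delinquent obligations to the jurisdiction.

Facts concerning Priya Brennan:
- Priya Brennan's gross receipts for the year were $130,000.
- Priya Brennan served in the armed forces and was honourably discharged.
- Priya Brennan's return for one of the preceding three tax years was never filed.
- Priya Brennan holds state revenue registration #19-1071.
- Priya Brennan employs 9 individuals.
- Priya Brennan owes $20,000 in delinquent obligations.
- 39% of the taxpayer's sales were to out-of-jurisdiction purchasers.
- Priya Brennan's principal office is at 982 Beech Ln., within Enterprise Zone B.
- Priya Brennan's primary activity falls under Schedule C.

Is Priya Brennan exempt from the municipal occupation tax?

(a) in enterprise zone — holds.
(b) returns current — fails.
(1) = T AND F = false.
(a) state-registered — satisfied.
(b) Schedule C activity — holds.
(c) >50% out-of-jur. sales — fails.
(2): T AND T AND F → false.
(a) veteran — satisfied.
(b) receipts ≤ $50,000 — not met.
So (3) is not satisfied (T AND F).
So Overall is not satisfied (F OR F OR F).
Exception (no delinquency) — not satisfied.
Result: main false OR exception false → false.

No — not exempt.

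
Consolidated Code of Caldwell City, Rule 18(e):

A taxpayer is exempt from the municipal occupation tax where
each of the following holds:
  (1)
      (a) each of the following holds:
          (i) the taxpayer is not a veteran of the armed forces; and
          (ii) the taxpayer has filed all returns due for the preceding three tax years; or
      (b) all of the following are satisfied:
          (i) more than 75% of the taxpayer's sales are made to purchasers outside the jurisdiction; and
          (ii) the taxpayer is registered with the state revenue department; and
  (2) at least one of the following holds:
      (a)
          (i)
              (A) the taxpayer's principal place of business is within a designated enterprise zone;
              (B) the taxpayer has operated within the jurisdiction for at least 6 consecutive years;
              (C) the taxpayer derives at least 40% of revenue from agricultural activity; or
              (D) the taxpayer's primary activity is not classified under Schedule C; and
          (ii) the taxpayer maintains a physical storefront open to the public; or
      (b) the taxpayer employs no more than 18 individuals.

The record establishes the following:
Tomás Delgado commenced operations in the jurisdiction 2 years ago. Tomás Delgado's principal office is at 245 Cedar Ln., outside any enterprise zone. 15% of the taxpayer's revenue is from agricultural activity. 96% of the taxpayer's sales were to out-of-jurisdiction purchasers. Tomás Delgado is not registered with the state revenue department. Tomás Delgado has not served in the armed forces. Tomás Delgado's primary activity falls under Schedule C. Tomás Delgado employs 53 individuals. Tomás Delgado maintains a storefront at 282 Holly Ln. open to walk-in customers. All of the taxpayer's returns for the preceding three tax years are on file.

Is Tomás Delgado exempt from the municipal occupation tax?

(i) not (veteran) — satisfied.
(ii) returns current — holds.
(a): T AND T → true.
(i) >75% out-of-jur. sales — holds.
(ii) state-registered — not satisfied.
(b): T AND F → false.
(1) = T OR F = true.
(A) in enterprise zone — fails.
(B) ≥ 6 yrs in jurisdiction — not met.
(C) ≥40% agricultural — not met.
(D) not (Schedule C activity) — not satisfied.
(i): F OR F OR F OR F → false.
(ii) has storefront — satisfied.
(a): F AND T → false.
(b) ≤ 18 employees — fails.
(2): F OR F → false.
So Overall is not satisfied (T AND F).

No — not exempt.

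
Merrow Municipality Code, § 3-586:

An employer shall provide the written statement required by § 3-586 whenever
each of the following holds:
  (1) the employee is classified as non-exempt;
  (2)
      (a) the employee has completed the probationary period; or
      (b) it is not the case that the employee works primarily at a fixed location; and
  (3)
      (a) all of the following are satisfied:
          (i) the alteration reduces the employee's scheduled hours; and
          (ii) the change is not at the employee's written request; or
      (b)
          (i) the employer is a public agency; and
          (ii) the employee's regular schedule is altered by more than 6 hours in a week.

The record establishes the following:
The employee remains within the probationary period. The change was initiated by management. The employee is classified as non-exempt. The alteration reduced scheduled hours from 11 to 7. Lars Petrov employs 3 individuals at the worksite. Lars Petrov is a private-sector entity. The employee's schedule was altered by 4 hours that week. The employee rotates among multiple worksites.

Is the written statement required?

(1) non-exempt — holds.
(a) past probation — fails.
(b) not (fixed location) — met.
So (2) is satisfied (F OR T).
(i) hours reduced — met.
(ii) not employee-requested — satisfied.
So (a) is satisfied (T AND T).
(i) public agency — fails.
(ii) schedule shift > 6h — not satisfied.
(b): F AND F → false.
(3): T OR F → true.
So Overall is satisfied (T AND T AND T).

Yes — required.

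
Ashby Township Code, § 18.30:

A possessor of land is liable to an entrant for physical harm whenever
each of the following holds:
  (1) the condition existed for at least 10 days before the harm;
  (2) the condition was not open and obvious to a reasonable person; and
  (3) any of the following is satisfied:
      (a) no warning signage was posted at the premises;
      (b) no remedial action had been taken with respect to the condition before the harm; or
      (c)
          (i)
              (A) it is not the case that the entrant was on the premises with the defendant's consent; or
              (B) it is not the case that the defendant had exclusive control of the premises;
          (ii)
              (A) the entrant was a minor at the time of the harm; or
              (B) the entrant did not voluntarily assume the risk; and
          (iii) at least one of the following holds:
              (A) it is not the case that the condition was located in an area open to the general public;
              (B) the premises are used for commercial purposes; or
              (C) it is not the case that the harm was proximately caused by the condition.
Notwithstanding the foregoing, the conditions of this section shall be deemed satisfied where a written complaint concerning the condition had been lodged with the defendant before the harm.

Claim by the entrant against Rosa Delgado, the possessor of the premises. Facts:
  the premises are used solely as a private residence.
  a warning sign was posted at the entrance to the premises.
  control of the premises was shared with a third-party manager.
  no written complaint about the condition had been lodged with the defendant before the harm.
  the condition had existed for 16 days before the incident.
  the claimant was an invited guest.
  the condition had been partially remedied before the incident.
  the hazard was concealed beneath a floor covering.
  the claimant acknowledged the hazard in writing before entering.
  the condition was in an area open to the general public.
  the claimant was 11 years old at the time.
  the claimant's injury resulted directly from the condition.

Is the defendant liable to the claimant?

(1) condition ≥10 days old — holds.
(2) not open/obvious — satisfied.
(a) no signage posted — fails.
(b) no remedial action — not satisfied.
(A) not (consent to enter) — fails.
(B) not (exclusive control) — met.
So (i) is satisfied (F OR T).
(A) entrant a minor — holds.
(B) no assumed risk — not satisfied.
So (ii) is satisfied (T OR F).
(A) not (public area) — not met.
(B) commercial use — fails.
(C) not (proximate cause) — fails.
(iii): F OR F OR F → false.
(c): T AND T AND F → false.
(3): F OR F OR F → false.
Overall: T AND T AND F → false.
Exception (complaint lodged) — not satisfied.
Result: main false OR exception false → false.

No — not liable.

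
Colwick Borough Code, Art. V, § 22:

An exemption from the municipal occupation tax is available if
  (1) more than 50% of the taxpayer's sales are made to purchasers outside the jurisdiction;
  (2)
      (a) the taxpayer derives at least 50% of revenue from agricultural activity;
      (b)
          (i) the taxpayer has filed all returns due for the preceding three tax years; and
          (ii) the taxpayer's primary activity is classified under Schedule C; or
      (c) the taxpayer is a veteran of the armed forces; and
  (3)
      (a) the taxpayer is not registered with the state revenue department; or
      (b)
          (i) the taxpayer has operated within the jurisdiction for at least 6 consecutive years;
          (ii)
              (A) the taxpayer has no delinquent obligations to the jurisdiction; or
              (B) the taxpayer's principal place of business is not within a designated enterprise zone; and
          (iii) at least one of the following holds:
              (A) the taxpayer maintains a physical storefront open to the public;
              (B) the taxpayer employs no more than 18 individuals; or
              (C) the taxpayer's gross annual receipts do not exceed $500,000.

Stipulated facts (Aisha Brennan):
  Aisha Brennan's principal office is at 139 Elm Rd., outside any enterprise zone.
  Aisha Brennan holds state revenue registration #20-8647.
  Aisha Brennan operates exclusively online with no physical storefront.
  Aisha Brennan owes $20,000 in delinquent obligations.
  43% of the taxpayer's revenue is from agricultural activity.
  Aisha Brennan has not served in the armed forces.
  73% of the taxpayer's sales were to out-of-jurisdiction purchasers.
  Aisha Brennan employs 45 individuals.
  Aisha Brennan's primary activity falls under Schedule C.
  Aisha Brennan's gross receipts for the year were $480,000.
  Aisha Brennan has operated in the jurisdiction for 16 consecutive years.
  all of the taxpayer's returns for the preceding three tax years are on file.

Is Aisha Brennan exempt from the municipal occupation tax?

(1) >50% out-of-jur. sales — met.
(a) ≥50% agricultural — not met.
(i) returns current — holds.
(ii) Schedule C activity — holds.
(b): T AND T → true.
(c) veteran — fails.
(2): F OR T OR F → true.
(a) not (state-registered) — fails.
(i) ≥ 6 yrs in jurisdiction — satisfied.
(A) no delinquency — fails.
(B) not (in enterprise zone) — satisfied.
(ii) = F OR T = true.
(A) has storefront — not met.
(B) ≤ 18 employees — fails.
(C) receipts ≤ $500,000 — holds.
(iii) = F OR F OR T = true.
(b): T AND T AND T → true.
(3) = F OR T = true.
So Overall is satisfied (T AND T AND T).

Yes — exempt.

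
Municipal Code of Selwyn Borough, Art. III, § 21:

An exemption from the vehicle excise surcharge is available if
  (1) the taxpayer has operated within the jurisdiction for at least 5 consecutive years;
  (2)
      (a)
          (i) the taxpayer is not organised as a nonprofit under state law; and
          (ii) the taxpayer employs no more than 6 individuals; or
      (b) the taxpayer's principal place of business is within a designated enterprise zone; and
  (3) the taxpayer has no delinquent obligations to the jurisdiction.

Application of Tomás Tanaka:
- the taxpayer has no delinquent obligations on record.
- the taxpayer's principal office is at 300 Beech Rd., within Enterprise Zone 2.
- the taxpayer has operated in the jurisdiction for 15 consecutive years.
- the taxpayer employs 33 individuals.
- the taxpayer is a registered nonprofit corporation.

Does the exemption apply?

(1) ≥ 5 yrs in jurisdiction — satisfied.
(i) not (nonprofit) — fails.
(ii) ≤ 6 employees — not met.
(a): F AND F → false.
(b) in enterprise zone — holds.
(2) = F OR T = true.
(3) no delinquency — satisfied.
So Overall is satisfied (T AND T AND T).

Yes — exempt.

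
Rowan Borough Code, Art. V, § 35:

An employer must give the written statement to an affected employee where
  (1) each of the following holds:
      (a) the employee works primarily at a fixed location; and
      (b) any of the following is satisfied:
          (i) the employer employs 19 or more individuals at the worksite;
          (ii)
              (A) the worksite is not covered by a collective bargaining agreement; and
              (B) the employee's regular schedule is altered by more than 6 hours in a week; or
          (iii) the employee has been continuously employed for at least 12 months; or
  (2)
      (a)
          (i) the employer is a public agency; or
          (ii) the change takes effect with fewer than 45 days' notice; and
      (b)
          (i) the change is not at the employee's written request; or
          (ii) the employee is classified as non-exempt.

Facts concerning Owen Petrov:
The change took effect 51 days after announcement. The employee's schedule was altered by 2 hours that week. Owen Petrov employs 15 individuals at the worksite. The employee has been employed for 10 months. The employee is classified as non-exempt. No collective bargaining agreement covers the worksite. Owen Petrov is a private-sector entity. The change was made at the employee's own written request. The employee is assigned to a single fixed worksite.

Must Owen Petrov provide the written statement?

(a) fixed location — holds.
(i) ≥ 19 at site — not satisfied.
(A) no CBA — holds.
(B) schedule shift > 6h — not satisfied.
(ii) = T AND F = false.
(iii) tenure ≥ 12 mo. — fails.
(b) = F OR F OR F = false.
(1) = T AND F = false.
(i) public agency — not satisfied.
(ii) < 45 days' notice — not met.
(a) = F OR F = false.
(i) not employee-requested — not met.
(ii) non-exempt — holds.
(b) = F OR T = true.
(2) = F AND T = false.
Overall = F OR F = false.

No — not required.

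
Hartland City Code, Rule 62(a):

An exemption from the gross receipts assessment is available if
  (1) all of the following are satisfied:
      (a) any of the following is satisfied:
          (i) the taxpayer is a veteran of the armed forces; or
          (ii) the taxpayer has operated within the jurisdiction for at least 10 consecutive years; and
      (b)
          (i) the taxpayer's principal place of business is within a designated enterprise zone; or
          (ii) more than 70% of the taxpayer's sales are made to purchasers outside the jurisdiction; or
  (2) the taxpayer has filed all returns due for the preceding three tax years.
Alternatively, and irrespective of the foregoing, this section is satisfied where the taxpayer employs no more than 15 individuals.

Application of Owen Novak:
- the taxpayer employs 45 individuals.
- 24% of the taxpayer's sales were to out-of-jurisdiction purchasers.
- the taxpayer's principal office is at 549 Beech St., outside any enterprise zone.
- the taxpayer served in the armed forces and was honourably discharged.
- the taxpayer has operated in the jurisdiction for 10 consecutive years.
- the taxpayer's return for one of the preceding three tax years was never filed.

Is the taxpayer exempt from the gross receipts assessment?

No — not exempt.

(i) veteran — holds.
(ii) ≥ 10 yrs in jurisdiction — holds.
(a) = T OR T = true.
(i) in enterprise zone — not met.
(ii) >70% out-of-jur. sales — not satisfied.
(b): F OR F → false.
(1): T AND F → false.
(2) returns current — fails.
Overall: F OR F → false.
Exception (≤ 15 employees) — not satisfied.
Result: main false OR exception false → false.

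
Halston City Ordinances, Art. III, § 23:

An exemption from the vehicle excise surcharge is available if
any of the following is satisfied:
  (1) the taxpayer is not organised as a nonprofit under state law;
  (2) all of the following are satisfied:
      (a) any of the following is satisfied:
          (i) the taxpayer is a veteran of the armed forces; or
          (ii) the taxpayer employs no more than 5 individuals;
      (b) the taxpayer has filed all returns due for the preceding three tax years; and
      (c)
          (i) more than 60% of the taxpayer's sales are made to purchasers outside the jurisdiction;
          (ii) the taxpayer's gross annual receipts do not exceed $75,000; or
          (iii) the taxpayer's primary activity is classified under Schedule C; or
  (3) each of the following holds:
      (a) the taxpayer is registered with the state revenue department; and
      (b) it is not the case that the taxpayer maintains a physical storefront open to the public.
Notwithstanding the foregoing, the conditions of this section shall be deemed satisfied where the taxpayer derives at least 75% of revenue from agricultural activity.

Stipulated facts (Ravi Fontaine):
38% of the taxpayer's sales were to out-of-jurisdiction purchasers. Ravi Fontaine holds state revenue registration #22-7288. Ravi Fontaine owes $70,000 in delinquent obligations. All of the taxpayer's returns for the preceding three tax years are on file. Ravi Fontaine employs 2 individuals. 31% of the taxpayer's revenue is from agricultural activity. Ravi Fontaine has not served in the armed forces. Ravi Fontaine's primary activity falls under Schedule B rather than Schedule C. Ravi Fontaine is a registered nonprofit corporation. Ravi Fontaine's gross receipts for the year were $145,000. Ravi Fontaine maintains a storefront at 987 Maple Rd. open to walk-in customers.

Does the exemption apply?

(1) not (nonprofit) — not satisfied.
(i) veteran — not met.
(ii) ≤ 5 employees — satisfied.
(a): F OR T → true.
(b) returns current — met.
(i) >60% out-of-jur. sales — fails.
(ii) receipts ≤ $75,000 — fails.
(iii) Schedule C activity — fails.
(c) = F OR F OR F = false.
So (2) is not satisfied (T AND T AND F).
(a) state-registered — holds.
(b) not (has storefront) — fails.
(3) = T AND F = false.
Overall: F OR F OR F → false.
Exception (≥75% agricultural) — not satisfied.
Result: main false OR exception false → false.

No — not exempt.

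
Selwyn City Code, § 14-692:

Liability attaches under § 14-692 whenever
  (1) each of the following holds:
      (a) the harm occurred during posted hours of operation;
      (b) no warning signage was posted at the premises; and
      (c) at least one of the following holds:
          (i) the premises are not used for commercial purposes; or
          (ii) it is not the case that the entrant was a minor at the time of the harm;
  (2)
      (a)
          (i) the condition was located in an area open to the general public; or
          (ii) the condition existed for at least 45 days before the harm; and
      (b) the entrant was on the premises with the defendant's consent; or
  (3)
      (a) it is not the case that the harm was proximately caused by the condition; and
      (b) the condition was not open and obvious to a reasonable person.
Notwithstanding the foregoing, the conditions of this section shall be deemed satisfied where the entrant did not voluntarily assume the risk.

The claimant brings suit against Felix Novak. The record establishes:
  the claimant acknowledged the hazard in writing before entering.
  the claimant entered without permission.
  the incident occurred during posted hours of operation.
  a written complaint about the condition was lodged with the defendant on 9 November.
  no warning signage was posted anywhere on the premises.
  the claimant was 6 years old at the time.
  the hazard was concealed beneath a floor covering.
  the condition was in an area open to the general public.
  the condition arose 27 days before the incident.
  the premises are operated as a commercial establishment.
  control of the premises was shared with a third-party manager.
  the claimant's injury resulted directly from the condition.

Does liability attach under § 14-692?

No — not liable.

(a) during posted hours — holds.
(b) no signage posted — met.
(i) not (commercial use) — fails.
(ii) not (entrant a minor) — fails.
So (c) is not satisfied (F OR F).
(1): T AND T AND F → false.
(i) public area — met.
(ii) condition ≥45 days old — not satisfied.
So (a) is satisfied (T OR F).
(b) consent to enter — not met.
(2): T AND F → false.
(a) not (proximate cause) — fails.
(b) not open/obvious — met.
(3) = F AND T = false.
Overall: F OR F OR F → false.
Exception (no assumed risk) — not satisfied.
Result: main false OR exception false → false.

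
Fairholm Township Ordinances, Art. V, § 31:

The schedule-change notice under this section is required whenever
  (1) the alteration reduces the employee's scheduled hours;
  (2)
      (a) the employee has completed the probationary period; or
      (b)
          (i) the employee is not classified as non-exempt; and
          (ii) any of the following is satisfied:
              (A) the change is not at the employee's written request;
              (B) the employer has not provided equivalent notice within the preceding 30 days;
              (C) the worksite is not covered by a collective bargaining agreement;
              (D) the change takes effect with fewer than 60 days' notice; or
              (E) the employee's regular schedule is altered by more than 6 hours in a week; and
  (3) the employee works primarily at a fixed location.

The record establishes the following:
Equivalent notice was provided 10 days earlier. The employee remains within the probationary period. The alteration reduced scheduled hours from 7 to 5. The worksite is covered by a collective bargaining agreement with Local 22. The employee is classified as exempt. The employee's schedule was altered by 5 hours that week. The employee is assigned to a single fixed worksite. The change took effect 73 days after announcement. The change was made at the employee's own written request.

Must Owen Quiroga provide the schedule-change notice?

No — not required.

(1) hours reduced — met.
(a) past probation — not satisfied.
(i) not (non-exempt) — holds.
(A) not employee-requested — fails.
(B) no recent notice — not satisfied.
(C) no CBA — not met.
(D) < 60 days' notice — not met.
(E) schedule shift > 6h — fails.
So (ii) is not satisfied (F OR F OR F OR F OR F).
(b) = T AND F = false.
(2): F OR F → false.
(3) fixed location — satisfied.
Overall = T AND F AND T = false.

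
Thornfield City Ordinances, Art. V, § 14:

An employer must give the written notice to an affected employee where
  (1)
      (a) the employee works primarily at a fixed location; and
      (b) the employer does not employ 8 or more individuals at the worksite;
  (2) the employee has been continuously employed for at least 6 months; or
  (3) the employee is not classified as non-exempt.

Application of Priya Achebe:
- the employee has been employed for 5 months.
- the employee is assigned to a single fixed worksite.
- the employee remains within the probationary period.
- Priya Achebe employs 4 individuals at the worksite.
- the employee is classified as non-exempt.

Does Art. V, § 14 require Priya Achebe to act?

(a) fixed location — holds.
(b) not (≥ 8 at site) — holds.
(1): T AND T → true.
(2) tenure ≥ 6 mo. — not met.
(3) not (non-exempt) — fails.
Overall = T OR F OR F = true.

Yes — required.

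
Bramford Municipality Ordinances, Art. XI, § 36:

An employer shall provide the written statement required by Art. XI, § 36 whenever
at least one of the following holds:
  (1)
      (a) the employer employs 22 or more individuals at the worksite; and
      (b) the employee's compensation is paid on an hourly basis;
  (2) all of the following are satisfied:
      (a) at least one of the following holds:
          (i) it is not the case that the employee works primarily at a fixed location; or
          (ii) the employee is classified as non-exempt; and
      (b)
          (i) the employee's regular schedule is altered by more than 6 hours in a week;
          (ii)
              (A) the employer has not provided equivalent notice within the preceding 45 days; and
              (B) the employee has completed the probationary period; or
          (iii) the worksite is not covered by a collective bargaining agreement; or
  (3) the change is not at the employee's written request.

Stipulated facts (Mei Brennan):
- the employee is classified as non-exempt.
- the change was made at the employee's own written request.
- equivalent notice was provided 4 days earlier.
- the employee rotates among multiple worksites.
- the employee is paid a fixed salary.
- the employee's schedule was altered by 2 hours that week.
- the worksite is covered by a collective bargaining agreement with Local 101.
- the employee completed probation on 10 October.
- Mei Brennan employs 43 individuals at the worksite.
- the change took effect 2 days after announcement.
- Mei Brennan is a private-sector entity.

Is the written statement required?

No — not required.

(a) ≥ 22 at site — satisfied.
(b) hourly-paid — not met.
(1): T AND F → false.
(i) not (fixed location) — met.
(ii) non-exempt — satisfied.
(a): T OR T → true.
(i) schedule shift > 6h — fails.
(A) no recent notice — fails.
(B) past probation — holds.
(ii): F AND T → false.
(iii) no CBA — not met.
(b): F OR F OR F → false.
So (2) is not satisfied (T AND F).
(3) not employee-requested — fails.
So Overall is not satisfied (F OR F OR F).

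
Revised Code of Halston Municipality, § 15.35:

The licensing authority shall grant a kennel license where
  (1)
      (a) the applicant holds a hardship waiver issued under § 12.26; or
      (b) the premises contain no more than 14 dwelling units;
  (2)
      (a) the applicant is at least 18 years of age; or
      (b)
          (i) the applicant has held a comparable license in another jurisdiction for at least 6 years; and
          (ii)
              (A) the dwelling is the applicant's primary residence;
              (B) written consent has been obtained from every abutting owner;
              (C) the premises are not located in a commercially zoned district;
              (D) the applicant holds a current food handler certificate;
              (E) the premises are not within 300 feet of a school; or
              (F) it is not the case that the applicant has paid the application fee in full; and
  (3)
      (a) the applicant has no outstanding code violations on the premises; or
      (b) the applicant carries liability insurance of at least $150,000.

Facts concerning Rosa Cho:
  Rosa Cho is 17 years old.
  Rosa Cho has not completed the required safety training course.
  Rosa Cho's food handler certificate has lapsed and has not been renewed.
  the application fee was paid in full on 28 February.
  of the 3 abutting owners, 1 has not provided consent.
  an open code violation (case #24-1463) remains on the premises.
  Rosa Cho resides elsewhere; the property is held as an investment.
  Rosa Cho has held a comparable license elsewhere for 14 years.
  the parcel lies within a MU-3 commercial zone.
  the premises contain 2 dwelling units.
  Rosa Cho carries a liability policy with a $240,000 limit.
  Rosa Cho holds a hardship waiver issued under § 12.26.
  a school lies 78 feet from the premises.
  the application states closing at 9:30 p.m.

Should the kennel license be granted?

No — denied.

(a) hardship waiver — holds.
(b) ≤ 14 units — met.
(1): T OR T → true.
(a) age ≥ 18 — not satisfied.
(i) prior license ≥ 6 yr — holds.
(A) primary residence — not met.
(B) all abutters consent — fails.
(C) not (commercially zoned) — not satisfied.
(D) food handler cert. — fails.
(E) ≥300 ft from school — not met.
(F) not (fee paid) — not satisfied.
(ii): F OR F OR F OR F OR F OR F → false.
So (b) is not satisfied (T AND F).
So (2) is not satisfied (F OR F).
(a) no code violations — not met.
(b) insurance ≥ $150,000 — met.
(3): F OR T → true.
So Overall is not satisfied (T AND F AND T).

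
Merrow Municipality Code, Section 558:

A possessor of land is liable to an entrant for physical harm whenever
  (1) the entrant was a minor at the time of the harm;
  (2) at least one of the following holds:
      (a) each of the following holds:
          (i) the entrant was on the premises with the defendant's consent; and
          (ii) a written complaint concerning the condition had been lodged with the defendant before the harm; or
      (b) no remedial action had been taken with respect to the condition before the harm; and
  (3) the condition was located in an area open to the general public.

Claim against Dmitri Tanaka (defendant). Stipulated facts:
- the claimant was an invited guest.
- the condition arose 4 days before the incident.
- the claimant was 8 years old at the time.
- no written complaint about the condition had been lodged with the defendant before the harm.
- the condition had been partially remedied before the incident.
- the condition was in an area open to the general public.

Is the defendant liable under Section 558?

(1) entrant a minor — satisfied.
(i) consent to enter — met.
(ii) complaint lodged — not satisfied.
(a) = T AND F = false.
(b) no remedial action — not satisfied.
(2): F OR F → false.
(3) public area — holds.
So Overall is not satisfied (T AND F AND T).

No — not liable.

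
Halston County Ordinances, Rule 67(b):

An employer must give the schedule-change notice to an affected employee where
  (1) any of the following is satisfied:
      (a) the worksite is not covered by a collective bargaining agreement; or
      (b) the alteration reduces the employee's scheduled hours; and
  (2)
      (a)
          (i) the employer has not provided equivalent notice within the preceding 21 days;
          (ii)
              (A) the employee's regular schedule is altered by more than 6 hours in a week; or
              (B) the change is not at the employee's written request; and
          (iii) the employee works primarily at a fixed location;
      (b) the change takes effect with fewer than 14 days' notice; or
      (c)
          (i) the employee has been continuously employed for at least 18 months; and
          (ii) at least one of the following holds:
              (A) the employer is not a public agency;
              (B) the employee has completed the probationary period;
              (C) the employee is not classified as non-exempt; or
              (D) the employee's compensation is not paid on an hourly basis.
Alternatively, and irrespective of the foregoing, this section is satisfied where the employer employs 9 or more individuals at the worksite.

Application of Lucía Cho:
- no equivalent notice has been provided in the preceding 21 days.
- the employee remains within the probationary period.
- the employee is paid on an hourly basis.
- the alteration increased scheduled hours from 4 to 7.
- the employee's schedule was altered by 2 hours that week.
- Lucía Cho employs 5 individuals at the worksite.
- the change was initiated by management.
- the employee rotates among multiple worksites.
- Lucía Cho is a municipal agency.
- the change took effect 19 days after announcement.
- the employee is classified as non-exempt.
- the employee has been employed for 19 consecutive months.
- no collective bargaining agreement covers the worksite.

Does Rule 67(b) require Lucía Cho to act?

No — not required.

(a) no CBA — met.
(b) hours reduced — not satisfied.
(1): T OR F → true.
(i) no recent notice — holds.
(A) schedule shift > 6h — not satisfied.
(B) not employee-requested — satisfied.
So (ii) is satisfied (F OR T).
(iii) fixed location — not satisfied.
(a): T AND T AND F → false.
(b) < 14 days' notice — fails.
(i) tenure ≥ 18 mo. — met.
(A) not (public agency) — fails.
(B) past probation — not satisfied.
(C) not (non-exempt) — not met.
(D) not (hourly-paid) — fails.
(ii): F OR F OR F OR F → false.
(c) = T AND F = false.
(2) = F OR F OR F = false.
Overall = T AND F = false.
Exception (≥ 9 at site) — not satisfied.
Result: main false OR exception false → false.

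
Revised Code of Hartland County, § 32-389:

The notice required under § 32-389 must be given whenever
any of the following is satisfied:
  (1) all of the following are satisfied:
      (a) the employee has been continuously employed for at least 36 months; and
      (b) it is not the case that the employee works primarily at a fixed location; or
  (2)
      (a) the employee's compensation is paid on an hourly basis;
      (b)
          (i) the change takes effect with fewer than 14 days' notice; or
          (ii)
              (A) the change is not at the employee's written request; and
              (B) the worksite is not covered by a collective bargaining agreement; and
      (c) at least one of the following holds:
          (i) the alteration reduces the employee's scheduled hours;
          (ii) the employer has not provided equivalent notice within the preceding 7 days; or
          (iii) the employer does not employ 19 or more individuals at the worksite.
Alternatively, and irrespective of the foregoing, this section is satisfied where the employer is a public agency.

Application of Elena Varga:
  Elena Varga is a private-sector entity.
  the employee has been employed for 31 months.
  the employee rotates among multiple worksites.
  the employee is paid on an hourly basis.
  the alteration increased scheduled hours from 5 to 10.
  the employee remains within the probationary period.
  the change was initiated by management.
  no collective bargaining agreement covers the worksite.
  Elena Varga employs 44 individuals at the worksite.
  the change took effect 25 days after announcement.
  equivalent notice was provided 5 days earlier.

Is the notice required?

(a) tenure ≥ 36 mo. — fails.
(b) not (fixed location) — met.
So (1) is not satisfied (F AND T).
(a) hourly-paid — satisfied.
(i) < 14 days' notice — not satisfied.
(A) not employee-requested — holds.
(B) no CBA — met.
(ii): T AND T → true.
(b) = F OR T = true.
(i) hours reduced — not met.
(ii) no recent notice — fails.
(iii) not (≥ 19 at site) — not met.
(c) = F OR F OR F = false.
(2) = T AND T AND F = false.
Overall = F OR F = false.
Exception (public agency) — not satisfied.
Result: main false OR exception false → false.

No — not required.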